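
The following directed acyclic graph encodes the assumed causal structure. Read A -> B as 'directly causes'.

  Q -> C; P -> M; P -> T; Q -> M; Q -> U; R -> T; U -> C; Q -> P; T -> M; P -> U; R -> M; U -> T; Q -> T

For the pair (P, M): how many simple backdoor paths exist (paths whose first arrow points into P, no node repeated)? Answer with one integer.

7

A backdoor path from P to M is any simple undirected path whose first edge points into P (i.e. leaves P via a parent).
Parents of P: {Q}.
Enumerating:
  P1: P <- Q -> U -> T <- R -> M
  P2: P <- Q -> U -> T -> M
  P3: P <- Q -> T <- R -> M
  P4: P <- Q -> T -> M
  P5: P <- Q -> M
  P6: P <- Q -> C <- U -> T <- R -> M
  P7: P <- Q -> C <- U -> T -> M
That exhausts the simple backdoor paths. Count: 7.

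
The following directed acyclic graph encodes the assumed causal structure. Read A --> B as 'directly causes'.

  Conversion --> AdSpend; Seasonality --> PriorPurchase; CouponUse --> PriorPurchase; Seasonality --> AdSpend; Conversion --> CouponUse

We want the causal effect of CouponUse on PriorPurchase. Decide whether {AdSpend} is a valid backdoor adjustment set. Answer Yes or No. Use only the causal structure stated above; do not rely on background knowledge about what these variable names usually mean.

No

Backdoor paths from CouponUse to PriorPurchase (paths whose first edge points into CouponUse):
  P1: CouponUse <- Conversion -> AdSpend <- Seasonality -> PriorPurchase
Condition 1 (no descendant of CouponUse in the set): holds — descendants of CouponUse are {PriorPurchase}; none are in {AdSpend}.
Condition 2 (every backdoor path blocked by {AdSpend}):
  P1: open — collider(s) AdSpend are conditioned on (or have a conditioned descendant) and no non-collider on the path is in the set.
{AdSpend} does not satisfy the backdoor criterion.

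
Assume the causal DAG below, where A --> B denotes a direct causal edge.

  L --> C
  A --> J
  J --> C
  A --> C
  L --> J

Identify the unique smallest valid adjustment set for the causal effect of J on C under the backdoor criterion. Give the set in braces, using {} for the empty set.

{A, L}

Variables eligible for adjustment (non-descendants of J, excluding J and C): {A, L}.
Backdoor paths from J to C:
  P1: J <- L -> C
  P2: J <- A -> C
The empty set is not sufficient: P1 (J <- L -> C) has no collider blocking it and no conditioned non-collider, so it is open.
Try {A, L}:
  P1: blocked at fork node L ∈ conditioning set.
  P2: blocked at fork node A ∈ conditioning set.
{A, L} contains no descendant of J and blocks every backdoor path.
Every element of {A, L} is needed (dropping A leaves P2 open; dropping L leaves P1 open), so no proper subset is valid.
Among all size-2 subsets of the eligible variables, only {A, L} blocks every backdoor path, so it is the unique smallest valid adjustment set.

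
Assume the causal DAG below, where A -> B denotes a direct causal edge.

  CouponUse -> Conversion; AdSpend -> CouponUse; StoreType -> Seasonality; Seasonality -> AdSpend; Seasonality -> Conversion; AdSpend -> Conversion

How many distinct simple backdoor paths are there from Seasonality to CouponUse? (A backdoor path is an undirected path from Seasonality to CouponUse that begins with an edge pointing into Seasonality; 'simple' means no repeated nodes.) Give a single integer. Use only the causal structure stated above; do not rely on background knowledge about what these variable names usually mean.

0

A backdoor path from Seasonality to CouponUse is any simple undirected path whose first edge points into Seasonality (i.e. leaves Seasonality via a parent).
Parents of Seasonality: {StoreType}.
No simple path from any parent of Seasonality reaches CouponUse without revisiting Seasonality, so there are no backdoor paths.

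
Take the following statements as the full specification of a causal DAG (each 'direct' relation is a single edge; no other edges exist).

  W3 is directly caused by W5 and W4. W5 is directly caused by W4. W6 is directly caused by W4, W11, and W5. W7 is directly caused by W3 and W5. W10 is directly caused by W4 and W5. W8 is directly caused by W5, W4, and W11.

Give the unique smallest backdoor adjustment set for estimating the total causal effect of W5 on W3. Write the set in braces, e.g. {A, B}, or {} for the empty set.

{W4}

Variables eligible for adjustment (non-descendants of W5, excluding W5 and W3): {W11, W4}.
Backdoor paths from W5 to W3:
  P1: W5 <- W4 -> W3
The empty set is not sufficient: P1 (W5 <- W4 -> W3) has no collider blocking it and no conditioned non-collider, so it is open.
Try {W4}:
  P1: blocked at fork node W4 ∈ conditioning set.
{W4} contains no descendant of W5 and blocks every backdoor path.
No other singleton works — e.g. {W11} leaves P1 open — so {W4} is the unique smallest valid adjustment set.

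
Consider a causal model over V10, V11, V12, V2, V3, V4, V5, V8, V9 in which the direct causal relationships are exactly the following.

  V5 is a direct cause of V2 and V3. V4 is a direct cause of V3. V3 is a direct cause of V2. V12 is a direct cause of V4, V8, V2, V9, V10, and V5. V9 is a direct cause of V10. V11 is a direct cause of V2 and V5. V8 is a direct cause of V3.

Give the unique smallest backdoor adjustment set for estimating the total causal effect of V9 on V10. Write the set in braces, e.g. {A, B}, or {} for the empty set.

{V12}

Variables eligible for adjustment (non-descendants of V9, excluding V9 and V10): {V11, V12, V2, V3, V4, V5, V8}.
Backdoor paths from V9 to V10:
  P1: V9 <- V12 -> V10
The empty set is not sufficient: P1 (V9 <- V12 -> V10) has no collider blocking it and no conditioned non-collider, so it is open.
Try {V12}:
  P1: blocked at fork node V12 ∈ conditioning set.
{V12} contains no descendant of V9 and blocks every backdoor path.
No other singleton works — e.g. {V4} leaves P1 open — so {V12} is the unique smallest valid adjustment set.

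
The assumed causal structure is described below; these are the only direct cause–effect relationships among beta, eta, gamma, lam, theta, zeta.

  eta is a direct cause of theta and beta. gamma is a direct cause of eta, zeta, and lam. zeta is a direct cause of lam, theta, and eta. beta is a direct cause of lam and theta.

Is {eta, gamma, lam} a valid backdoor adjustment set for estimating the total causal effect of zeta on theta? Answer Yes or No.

Backdoor paths from zeta to theta (paths whose first edge points into zeta):
  P1: zeta <- gamma -> eta -> beta -> theta
  P2: zeta <- gamma -> eta -> theta
  P3: zeta <- gamma -> lam <- beta <- eta -> theta
  P4: zeta <- gamma -> lam <- beta -> theta
Condition 1 (no descendant of zeta in the set): FAILS — eta and lam are descendants of zeta.
Condition 2 (every backdoor path blocked by {eta, gamma, lam}):
  P1: blocked at fork node gamma ∈ conditioning set.
  P2: blocked at fork node gamma ∈ conditioning set.
  P3: blocked at fork node gamma ∈ conditioning set.
  P4: blocked at fork node gamma ∈ conditioning set.
{eta, gamma, lam} does not satisfy the backdoor criterion.

No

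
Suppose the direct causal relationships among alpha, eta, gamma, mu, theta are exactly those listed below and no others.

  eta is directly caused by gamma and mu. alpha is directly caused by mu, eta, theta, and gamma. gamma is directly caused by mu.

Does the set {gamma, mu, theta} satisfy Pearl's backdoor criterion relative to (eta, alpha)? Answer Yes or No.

Backdoor paths from eta to alpha (paths whose first edge points into eta):
  P1: eta <- mu -> gamma -> alpha
  P2: eta <- mu -> alpha
  P3: eta <- gamma <- mu -> alpha
  P4: eta <- gamma -> alpha
Condition 1 (no descendant of eta in the set): holds — descendants of eta are {alpha}; none are in {gamma, mu, theta}.
Condition 2 (every backdoor path blocked by {gamma, mu, theta}):
  P1: blocked at fork node mu ∈ conditioning set.
  P2: blocked at fork node mu ∈ conditioning set.
  P3: blocked at chain node gamma ∈ conditioning set.
  P4: blocked at fork node gamma ∈ conditioning set.
{gamma, mu, theta} satisfies the backdoor criterion.

Yes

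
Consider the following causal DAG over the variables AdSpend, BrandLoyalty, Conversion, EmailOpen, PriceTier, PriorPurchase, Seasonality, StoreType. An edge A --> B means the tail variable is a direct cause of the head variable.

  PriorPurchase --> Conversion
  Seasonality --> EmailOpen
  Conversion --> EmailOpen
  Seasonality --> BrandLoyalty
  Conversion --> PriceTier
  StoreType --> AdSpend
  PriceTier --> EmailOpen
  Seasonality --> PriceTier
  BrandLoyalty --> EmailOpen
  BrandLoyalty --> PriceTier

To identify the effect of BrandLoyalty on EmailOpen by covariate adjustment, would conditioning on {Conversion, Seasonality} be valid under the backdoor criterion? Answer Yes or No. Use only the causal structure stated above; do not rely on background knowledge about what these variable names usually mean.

Yes

Backdoor paths from BrandLoyalty to EmailOpen (paths whose first edge points into BrandLoyalty):
  P1: BrandLoyalty <- Seasonality -> PriceTier <- Conversion -> EmailOpen
  P2: BrandLoyalty <- Seasonality -> PriceTier -> EmailOpen
  P3: BrandLoyalty <- Seasonality -> EmailOpen
Condition 1 (no descendant of BrandLoyalty in the set): holds — descendants of BrandLoyalty are {EmailOpen, PriceTier}; none are in {Conversion, Seasonality}.
Condition 2 (every backdoor path blocked by {Conversion, Seasonality}):
  P1: blocked at fork node Seasonality ∈ conditioning set.
  P2: blocked at fork node Seasonality ∈ conditioning set.
  P3: blocked at fork node Seasonality ∈ conditioning set.
{Conversion, Seasonality} satisfies the backdoor criterion.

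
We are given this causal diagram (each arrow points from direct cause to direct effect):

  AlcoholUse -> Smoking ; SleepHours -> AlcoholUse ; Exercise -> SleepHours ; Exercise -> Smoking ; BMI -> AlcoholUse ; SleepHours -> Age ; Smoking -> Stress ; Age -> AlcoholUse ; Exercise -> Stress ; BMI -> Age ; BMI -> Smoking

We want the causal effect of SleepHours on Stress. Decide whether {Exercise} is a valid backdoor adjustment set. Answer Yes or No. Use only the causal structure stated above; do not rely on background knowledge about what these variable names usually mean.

Backdoor paths from SleepHours to Stress (paths whose first edge points into SleepHours):
  P1: SleepHours <- Exercise -> Smoking -> Stress
  P2: SleepHours <- Exercise -> Stress
Condition 1 (no descendant of SleepHours in the set): holds — descendants of SleepHours are {Age, AlcoholUse, Smoking, Stress}; none are in {Exercise}.
Condition 2 (every backdoor path blocked by {Exercise}):
  P1: blocked at fork node Exercise ∈ conditioning set.
  P2: blocked at fork node Exercise ∈ conditioning set.
{Exercise} satisfies the backdoor criterion.

Yes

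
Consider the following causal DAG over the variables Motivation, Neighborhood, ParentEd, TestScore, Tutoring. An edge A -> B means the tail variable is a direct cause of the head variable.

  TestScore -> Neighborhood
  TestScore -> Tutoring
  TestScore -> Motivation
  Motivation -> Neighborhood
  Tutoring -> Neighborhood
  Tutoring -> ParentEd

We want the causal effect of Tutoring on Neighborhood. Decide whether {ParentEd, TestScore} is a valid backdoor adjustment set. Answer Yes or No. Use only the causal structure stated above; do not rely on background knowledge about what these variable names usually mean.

Backdoor paths from Tutoring to Neighborhood (paths whose first edge points into Tutoring):
  P1: Tutoring <- TestScore -> Motivation -> Neighborhood
  P2: Tutoring <- TestScore -> Neighborhood
Condition 1 (no descendant of Tutoring in the set): FAILS — ParentEd is a descendant of Tutoring.
Condition 2 (every backdoor path blocked by {ParentEd, TestScore}):
  P1: blocked at fork node TestScore ∈ conditioning set.
  P2: blocked at fork node TestScore ∈ conditioning set.
{ParentEd, TestScore} does not satisfy the backdoor criterion.

No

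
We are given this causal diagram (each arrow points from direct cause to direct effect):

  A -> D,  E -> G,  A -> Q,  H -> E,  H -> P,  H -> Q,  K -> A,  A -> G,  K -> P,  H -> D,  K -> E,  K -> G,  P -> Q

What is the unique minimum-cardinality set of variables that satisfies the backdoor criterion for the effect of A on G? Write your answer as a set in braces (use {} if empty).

{K}

Variables eligible for adjustment (non-descendants of A, excluding A and G): {E, H, K, P}.
Backdoor paths from A to G:
  P1: A <- K -> P <- H -> E -> G
  P2: A <- K -> P -> Q <- H -> E -> G
  P3: A <- K -> E -> G
  P4: A <- K -> G
The empty set is not sufficient: P3 (A <- K -> E -> G) has no collider blocking it and no conditioned non-collider, so it is open.
Try {K}:
  P1: blocked at fork node K ∈ conditioning set.
  P2: blocked at fork node K ∈ conditioning set.
  P3: blocked at fork node K ∈ conditioning set.
  P4: blocked at fork node K ∈ conditioning set.
{K} contains no descendant of A and blocks every backdoor path.
No other singleton works — e.g. {H} leaves P3 open — so {K} is the unique smallest valid adjustment set.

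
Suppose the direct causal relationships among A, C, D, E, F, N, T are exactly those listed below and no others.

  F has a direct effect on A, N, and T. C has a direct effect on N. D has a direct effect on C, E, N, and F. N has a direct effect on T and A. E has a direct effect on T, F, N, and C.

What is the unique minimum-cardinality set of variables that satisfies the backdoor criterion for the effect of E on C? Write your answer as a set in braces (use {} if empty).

{D}

Variables eligible for adjustment (non-descendants of E, excluding E and C): {D}.
Backdoor paths from E to C:
  P1: E <- D -> F -> N <- C
  P2: E <- D -> F -> T <- N <- C
  P3: E <- D -> F -> A <- N <- C
  P4: E <- D -> C
  P5: E <- D -> N <- C
The empty set is not sufficient: P4 (E <- D -> C) has no collider blocking it and no conditioned non-collider, so it is open.
Try {D}:
  P1: blocked at fork node D ∈ conditioning set.
  P2: blocked at fork node D ∈ conditioning set.
  P3: blocked at fork node D ∈ conditioning set.
  P4: blocked at fork node D ∈ conditioning set.
  P5: blocked at fork node D ∈ conditioning set.
{D} contains no descendant of E and blocks every backdoor path.
{D} is the unique smallest valid adjustment set.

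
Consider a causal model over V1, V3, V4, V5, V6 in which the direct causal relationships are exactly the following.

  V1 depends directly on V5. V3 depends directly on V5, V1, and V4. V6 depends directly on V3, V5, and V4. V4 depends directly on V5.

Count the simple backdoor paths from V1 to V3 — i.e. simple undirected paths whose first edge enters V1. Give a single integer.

A backdoor path from V1 to V3 is any simple undirected path whose first edge points into V1 (i.e. leaves V1 via a parent).
Parents of V1: {V5}.
Enumerating:
  P1: V1 <- V5 -> V4 -> V3
  P2: V1 <- V5 -> V4 -> V6 <- V3
  P3: V1 <- V5 -> V3
  P4: V1 <- V5 -> V6 <- V4 -> V3
  P5: V1 <- V5 -> V6 <- V3
That exhausts the simple backdoor paths. Count: 5.

5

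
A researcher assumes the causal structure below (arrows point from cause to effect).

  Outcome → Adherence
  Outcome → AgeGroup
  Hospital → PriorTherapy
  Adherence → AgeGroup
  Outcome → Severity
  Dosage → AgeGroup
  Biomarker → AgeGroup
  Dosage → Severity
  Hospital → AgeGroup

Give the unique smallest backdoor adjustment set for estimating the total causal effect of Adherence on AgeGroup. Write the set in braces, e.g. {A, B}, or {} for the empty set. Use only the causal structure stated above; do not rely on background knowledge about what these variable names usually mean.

{Outcome}

Variables eligible for adjustment (non-descendants of Adherence, excluding Adherence and AgeGroup): {Biomarker, Dosage, Hospital, Outcome, PriorTherapy, Severity}.
Backdoor paths from Adherence to AgeGroup:
  P1: Adherence <- Outcome -> Severity <- Dosage -> AgeGroup
  P2: Adherence <- Outcome -> AgeGroup
The empty set is not sufficient: P2 (Adherence <- Outcome -> AgeGroup) has no collider blocking it and no conditioned non-collider, so it is open.
Try {Outcome}:
  P1: blocked at fork node Outcome ∈ conditioning set.
  P2: blocked at fork node Outcome ∈ conditioning set.
{Outcome} contains no descendant of Adherence and blocks every backdoor path.
No other singleton works — e.g. {Hospital} leaves P2 open — so {Outcome} is the unique smallest valid adjustment set.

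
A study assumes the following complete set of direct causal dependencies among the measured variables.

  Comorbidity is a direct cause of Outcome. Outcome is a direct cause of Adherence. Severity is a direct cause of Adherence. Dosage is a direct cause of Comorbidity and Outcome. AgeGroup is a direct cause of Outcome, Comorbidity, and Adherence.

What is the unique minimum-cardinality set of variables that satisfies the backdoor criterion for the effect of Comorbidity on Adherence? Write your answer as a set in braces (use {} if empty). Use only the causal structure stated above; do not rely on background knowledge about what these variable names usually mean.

{AgeGroup, Dosage}

Variables eligible for adjustment (non-descendants of Comorbidity, excluding Comorbidity and Adherence): {AgeGroup, Dosage, Severity}.
Backdoor paths from Comorbidity to Adherence:
  P1: Comorbidity <- Dosage -> Outcome <- AgeGroup -> Adherence
  P2: Comorbidity <- Dosage -> Outcome -> Adherence
  P3: Comorbidity <- AgeGroup -> Outcome -> Adherence
  P4: Comorbidity <- AgeGroup -> Adherence
The empty set is not sufficient: P2 (Comorbidity <- Dosage -> Outcome -> Adherence) has no collider blocking it and no conditioned non-collider, so it is open.
Try {AgeGroup, Dosage}:
  P1: blocked at fork node Dosage ∈ conditioning set.
  P2: blocked at fork node Dosage ∈ conditioning set.
  P3: blocked at fork node AgeGroup ∈ conditioning set.
  P4: blocked at fork node AgeGroup ∈ conditioning set.
{AgeGroup, Dosage} contains no descendant of Comorbidity and blocks every backdoor path.
Every element of {AgeGroup, Dosage} is needed (dropping AgeGroup leaves P3 open; dropping Dosage leaves P2 open), so no proper subset is valid.
Among all size-2 subsets of the eligible variables, only {AgeGroup, Dosage} blocks every backdoor path, so it is the unique smallest valid adjustment set.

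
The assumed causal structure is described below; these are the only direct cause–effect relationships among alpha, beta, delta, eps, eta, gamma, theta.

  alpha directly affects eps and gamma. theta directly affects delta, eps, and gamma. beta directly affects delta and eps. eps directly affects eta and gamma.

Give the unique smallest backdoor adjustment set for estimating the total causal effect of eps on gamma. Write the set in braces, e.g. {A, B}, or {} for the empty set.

{alpha, theta}

Variables eligible for adjustment (non-descendants of eps, excluding eps and gamma): {alpha, beta, delta, theta}.
Backdoor paths from eps to gamma:
  P1: eps <- beta -> delta <- theta -> gamma
  P2: eps <- theta -> gamma
  P3: eps <- alpha -> gamma
The empty set is not sufficient: P2 (eps <- theta -> gamma) has no collider blocking it and no conditioned non-collider, so it is open.
Try {alpha, theta}:
  P1: blocked at collider delta (neither it nor any descendant is in the conditioning set).
  P2: blocked at fork node theta ∈ conditioning set.
  P3: blocked at fork node alpha ∈ conditioning set.
{alpha, theta} contains no descendant of eps and blocks every backdoor path.
Every element of {alpha, theta} is needed (dropping alpha leaves P3 open; dropping theta leaves P2 open), so no proper subset is valid.
Among all size-2 subsets of the eligible variables, only {alpha, theta} blocks every backdoor path, so it is the unique smallest valid adjustment set.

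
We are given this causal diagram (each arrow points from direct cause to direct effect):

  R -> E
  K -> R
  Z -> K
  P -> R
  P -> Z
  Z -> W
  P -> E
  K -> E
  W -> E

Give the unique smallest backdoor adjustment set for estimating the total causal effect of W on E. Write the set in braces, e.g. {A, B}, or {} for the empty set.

{Z}

Variables eligible for adjustment (non-descendants of W, excluding W and E): {K, P, R, Z}.
Backdoor paths from W to E:
  P1: W <- Z <- P -> R <- K -> E
  P2: W <- Z <- P -> R -> E
  P3: W <- Z <- P -> E
  P4: W <- Z -> K -> R <- P -> E
  P5: W <- Z -> K -> R -> E
  P6: W <- Z -> K -> E
The empty set is not sufficient: P2 (W <- Z <- P -> R -> E) has no collider blocking it and no conditioned non-collider, so it is open.
Try {Z}:
  P1: blocked at chain node Z ∈ conditioning set.
  P2: blocked at chain node Z ∈ conditioning set.
  P3: blocked at chain node Z ∈ conditioning set.
  P4: blocked at fork node Z ∈ conditioning set.
  P5: blocked at fork node Z ∈ conditioning set.
  P6: blocked at fork node Z ∈ conditioning set.
{Z} contains no descendant of W and blocks every backdoor path.
No other singleton works — e.g. {P} leaves P5 open — so {Z} is the unique smallest valid adjustment set.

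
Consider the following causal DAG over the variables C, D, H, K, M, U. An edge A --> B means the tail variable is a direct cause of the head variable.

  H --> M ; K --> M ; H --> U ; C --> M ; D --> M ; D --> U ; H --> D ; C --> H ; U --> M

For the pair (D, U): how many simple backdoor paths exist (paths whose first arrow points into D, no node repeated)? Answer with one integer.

3

A backdoor path from D to U is any simple undirected path whose first edge points into D (i.e. leaves D via a parent).
Parents of D: {H}.
Enumerating:
  P1: D <- H <- C -> M <- U
  P2: D <- H -> U
  P3: D <- H -> M <- U
That exhausts the simple backdoor paths. Count: 3.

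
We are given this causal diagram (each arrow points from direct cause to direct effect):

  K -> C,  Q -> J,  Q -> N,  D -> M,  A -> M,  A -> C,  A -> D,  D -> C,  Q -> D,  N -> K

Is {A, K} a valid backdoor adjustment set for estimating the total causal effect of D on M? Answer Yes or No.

Backdoor paths from D to M (paths whose first edge points into D):
  P1: D <- A -> M
  P2: D <- Q -> N -> K -> C <- A -> M
Condition 1 (no descendant of D in the set): holds — descendants of D are {C, M}; none are in {A, K}.
Condition 2 (every backdoor path blocked by {A, K}):
  P1: blocked at fork node A ∈ conditioning set.
  P2: blocked at chain node K ∈ conditioning set.
{A, K} satisfies the backdoor criterion.

Yes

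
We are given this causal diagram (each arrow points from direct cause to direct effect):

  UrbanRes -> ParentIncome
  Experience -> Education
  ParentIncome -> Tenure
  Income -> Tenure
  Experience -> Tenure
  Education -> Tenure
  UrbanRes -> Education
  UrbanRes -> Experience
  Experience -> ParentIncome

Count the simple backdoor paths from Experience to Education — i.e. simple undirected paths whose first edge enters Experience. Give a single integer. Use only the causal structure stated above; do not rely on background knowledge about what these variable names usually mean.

A backdoor path from Experience to Education is any simple undirected path whose first edge points into Experience (i.e. leaves Experience via a parent).
Parents of Experience: {UrbanRes}.
Enumerating:
  P1: Experience <- UrbanRes -> Education
  P2: Experience <- UrbanRes -> ParentIncome -> Tenure <- Education
That exhausts the simple backdoor paths. Count: 2.

2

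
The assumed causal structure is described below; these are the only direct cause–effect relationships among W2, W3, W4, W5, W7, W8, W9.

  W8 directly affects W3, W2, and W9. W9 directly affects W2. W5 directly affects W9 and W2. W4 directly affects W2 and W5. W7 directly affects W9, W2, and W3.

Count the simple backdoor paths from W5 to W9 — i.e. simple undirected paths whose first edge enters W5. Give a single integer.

A backdoor path from W5 to W9 is any simple undirected path whose first edge points into W5 (i.e. leaves W5 via a parent).
Parents of W5: {W4}.
Enumerating:
  P1: W5 <- W4 -> W2 <- W7 -> W3 <- W8 -> W9
  P2: W5 <- W4 -> W2 <- W7 -> W9
  P3: W5 <- W4 -> W2 <- W8 -> W3 <- W7 -> W9
  P4: W5 <- W4 -> W2 <- W8 -> W9
  P5: W5 <- W4 -> W2 <- W9
That exhausts the simple backdoor paths. Count: 5.

5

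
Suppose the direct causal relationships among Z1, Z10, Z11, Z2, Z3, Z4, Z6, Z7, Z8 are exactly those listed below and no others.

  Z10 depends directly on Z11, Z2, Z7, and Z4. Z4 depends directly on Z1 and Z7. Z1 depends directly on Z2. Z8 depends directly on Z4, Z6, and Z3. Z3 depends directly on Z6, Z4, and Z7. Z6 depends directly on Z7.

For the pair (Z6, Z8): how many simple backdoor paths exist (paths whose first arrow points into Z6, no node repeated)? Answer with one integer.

8

A backdoor path from Z6 to Z8 is any simple undirected path whose first edge points into Z6 (i.e. leaves Z6 via a parent).
Parents of Z6: {Z7}.
Enumerating:
  P1: Z6 <- Z7 -> Z4 -> Z3 -> Z8
  P2: Z6 <- Z7 -> Z4 -> Z8
  P3: Z6 <- Z7 -> Z10 <- Z2 -> Z1 -> Z4 -> Z3 -> Z8
  P4: Z6 <- Z7 -> Z10 <- Z2 -> Z1 -> Z4 -> Z8
  P5: Z6 <- Z7 -> Z10 <- Z4 -> Z3 -> Z8
  P6: Z6 <- Z7 -> Z10 <- Z4 -> Z8
  P7: Z6 <- Z7 -> Z3 <- Z4 -> Z8
  P8: Z6 <- Z7 -> Z3 -> Z8
That exhausts the simple backdoor paths. Count: 8.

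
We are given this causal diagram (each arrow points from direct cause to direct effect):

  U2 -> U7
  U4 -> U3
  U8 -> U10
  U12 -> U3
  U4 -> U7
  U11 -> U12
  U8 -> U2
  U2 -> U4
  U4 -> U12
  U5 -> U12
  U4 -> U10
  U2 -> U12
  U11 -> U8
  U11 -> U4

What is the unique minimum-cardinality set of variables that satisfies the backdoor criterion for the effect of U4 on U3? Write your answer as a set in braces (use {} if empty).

{U11, U2}

Variables eligible for adjustment (non-descendants of U4, excluding U4 and U3): {U11, U2, U5, U8}.
Backdoor paths from U4 to U3:
  P1: U4 <- U11 -> U8 -> U2 -> U12 -> U3
  P2: U4 <- U11 -> U12 -> U3
  P3: U4 <- U2 <- U8 <- U11 -> U12 -> U3
  P4: U4 <- U2 -> U12 -> U3
The empty set is not sufficient: P1 (U4 <- U11 -> U8 -> U2 -> U12 -> U3) has no collider blocking it and no conditioned non-collider, so it is open.
Try {U11, U2}:
  P1: blocked at fork node U11 ∈ conditioning set.
  P2: blocked at fork node U11 ∈ conditioning set.
  P3: blocked at chain node U2 ∈ conditioning set.
  P4: blocked at fork node U2 ∈ conditioning set.
{U11, U2} contains no descendant of U4 and blocks every backdoor path.
Every element of {U11, U2} is needed (dropping U11 leaves P2 open; dropping U2 leaves P4 open), so no proper subset is valid.
Among all size-2 subsets of the eligible variables, only {U11, U2} blocks every backdoor path, so it is the unique smallest valid adjustment set.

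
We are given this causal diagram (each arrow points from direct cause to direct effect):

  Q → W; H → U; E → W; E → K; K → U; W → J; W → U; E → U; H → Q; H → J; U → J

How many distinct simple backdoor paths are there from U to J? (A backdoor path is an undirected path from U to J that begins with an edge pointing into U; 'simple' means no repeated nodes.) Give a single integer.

8

A backdoor path from U to J is any simple undirected path whose first edge points into U (i.e. leaves U via a parent).
Parents of U: {E, H, K, W}.
Enumerating:
  P1: U <- E -> W <- Q <- H -> J
  P2: U <- E -> W -> J
  P3: U <- H -> Q -> W -> J
  P4: U <- H -> J
  P5: U <- K <- E -> W <- Q <- H -> J
  P6: U <- K <- E -> W -> J
  P7: U <- W <- Q <- H -> J
  P8: U <- W -> J
That exhausts the simple backdoor paths. Count: 8.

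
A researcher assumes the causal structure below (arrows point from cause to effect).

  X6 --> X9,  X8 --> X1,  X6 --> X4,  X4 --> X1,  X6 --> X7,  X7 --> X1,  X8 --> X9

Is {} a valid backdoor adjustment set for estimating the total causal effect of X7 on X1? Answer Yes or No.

No

Backdoor paths from X7 to X1 (paths whose first edge points into X7):
  P1: X7 <- X6 -> X9 <- X8 -> X1
  P2: X7 <- X6 -> X4 -> X1
Condition 1 (no descendant of X7 in the set): holds — descendants of X7 are {X1}; none are in {}.
Condition 2 (every backdoor path blocked by {}):
  P1: blocked at collider X9 (neither it nor any descendant is in the conditioning set).
  P2: open — no interior node is in the conditioning set.
{} does not satisfy the backdoor criterion.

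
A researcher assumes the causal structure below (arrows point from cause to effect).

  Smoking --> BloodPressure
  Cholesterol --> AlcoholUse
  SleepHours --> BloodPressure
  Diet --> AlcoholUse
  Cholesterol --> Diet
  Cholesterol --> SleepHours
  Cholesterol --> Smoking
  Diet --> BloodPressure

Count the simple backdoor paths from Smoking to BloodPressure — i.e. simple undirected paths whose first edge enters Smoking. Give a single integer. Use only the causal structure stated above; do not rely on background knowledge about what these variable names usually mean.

A backdoor path from Smoking to BloodPressure is any simple undirected path whose first edge points into Smoking (i.e. leaves Smoking via a parent).
Parents of Smoking: {Cholesterol}.
Enumerating:
  P1: Smoking <- Cholesterol -> SleepHours -> BloodPressure
  P2: Smoking <- Cholesterol -> Diet -> BloodPressure
  P3: Smoking <- Cholesterol -> AlcoholUse <- Diet -> BloodPressure
That exhausts the simple backdoor paths. Count: 3.

3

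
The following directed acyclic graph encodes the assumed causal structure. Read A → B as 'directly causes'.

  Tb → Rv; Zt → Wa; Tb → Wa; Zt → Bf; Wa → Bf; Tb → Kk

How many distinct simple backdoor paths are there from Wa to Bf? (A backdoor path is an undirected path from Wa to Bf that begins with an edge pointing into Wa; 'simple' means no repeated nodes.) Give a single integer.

A backdoor path from Wa to Bf is any simple undirected path whose first edge points into Wa (i.e. leaves Wa via a parent).
Parents of Wa: {Tb, Zt}.
Enumerating:
  P1: Wa <- Zt -> Bf
That exhausts the simple backdoor paths. Count: 1.

1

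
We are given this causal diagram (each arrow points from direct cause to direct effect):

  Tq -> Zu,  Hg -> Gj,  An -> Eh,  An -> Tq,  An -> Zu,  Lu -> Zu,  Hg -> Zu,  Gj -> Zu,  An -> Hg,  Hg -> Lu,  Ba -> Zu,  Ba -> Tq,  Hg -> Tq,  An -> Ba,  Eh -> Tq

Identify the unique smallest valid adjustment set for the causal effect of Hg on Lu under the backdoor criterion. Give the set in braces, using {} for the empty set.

{}

Variables eligible for adjustment (non-descendants of Hg, excluding Hg and Lu): {An, Ba, Eh}.
Backdoor paths from Hg to Lu:
  P1: Hg <- An -> Ba -> Tq -> Zu <- Lu
  P2: Hg <- An -> Ba -> Zu <- Lu
  P3: Hg <- An -> Eh -> Tq <- Ba -> Zu <- Lu
  P4: Hg <- An -> Eh -> Tq -> Zu <- Lu
  P5: Hg <- An -> Tq <- Ba -> Zu <- Lu
  P6: Hg <- An -> Tq -> Zu <- Lu
  P7: Hg <- An -> Zu <- Lu
Each backdoor path contains an unconditioned collider, so every path is already blocked with the empty conditioning set:
  P1: blocked at collider Zu (neither it nor any descendant is in the conditioning set).
  P2: blocked at collider Zu (neither it nor any descendant is in the conditioning set).
  P3: blocked at collider Tq (neither it nor any descendant is in the conditioning set).
  P4: blocked at collider Zu (neither it nor any descendant is in the conditioning set).
  P5: blocked at collider Tq (neither it nor any descendant is in the conditioning set).
  P6: blocked at collider Zu (neither it nor any descendant is in the conditioning set).
  P7: blocked at collider Zu (neither it nor any descendant is in the conditioning set).
The empty set is therefore the unique smallest valid set.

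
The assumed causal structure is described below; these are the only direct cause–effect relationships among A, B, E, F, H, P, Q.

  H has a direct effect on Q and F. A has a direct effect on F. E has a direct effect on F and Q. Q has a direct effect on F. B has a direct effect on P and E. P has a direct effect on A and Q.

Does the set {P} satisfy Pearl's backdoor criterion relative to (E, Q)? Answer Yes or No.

Yes

Backdoor paths from E to Q (paths whose first edge points into E):
  P1: E <- B -> P -> A -> F <- H -> Q
  P2: E <- B -> P -> A -> F <- Q
  P3: E <- B -> P -> Q
Condition 1 (no descendant of E in the set): holds — descendants of E are {F, Q}; none are in {P}.
Condition 2 (every backdoor path blocked by {P}):
  P1: blocked at chain node P ∈ conditioning set.
  P2: blocked at chain node P ∈ conditioning set.
  P3: blocked at chain node P ∈ conditioning set.
{P} satisfies the backdoor criterion.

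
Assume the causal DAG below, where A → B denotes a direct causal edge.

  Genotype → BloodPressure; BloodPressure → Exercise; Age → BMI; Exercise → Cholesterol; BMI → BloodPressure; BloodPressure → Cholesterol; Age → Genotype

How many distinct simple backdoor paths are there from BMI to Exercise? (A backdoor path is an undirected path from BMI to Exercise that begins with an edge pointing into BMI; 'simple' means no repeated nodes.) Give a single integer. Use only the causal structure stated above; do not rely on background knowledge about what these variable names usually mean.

A backdoor path from BMI to Exercise is any simple undirected path whose first edge points into BMI (i.e. leaves BMI via a parent).
Parents of BMI: {Age}.
Enumerating:
  P1: BMI <- Age -> Genotype -> BloodPressure -> Exercise
  P2: BMI <- Age -> Genotype -> BloodPressure -> Cholesterol <- Exercise
That exhausts the simple backdoor paths. Count: 2.

2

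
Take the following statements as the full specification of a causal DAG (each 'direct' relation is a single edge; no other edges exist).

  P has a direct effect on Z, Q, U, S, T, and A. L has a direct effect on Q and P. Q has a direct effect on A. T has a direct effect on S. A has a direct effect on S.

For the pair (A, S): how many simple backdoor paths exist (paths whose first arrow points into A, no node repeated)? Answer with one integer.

A backdoor path from A to S is any simple undirected path whose first edge points into A (i.e. leaves A via a parent).
Parents of A: {P, Q}.
Enumerating:
  P1: A <- P -> T -> S
  P2: A <- P -> S
  P3: A <- Q <- L -> P -> T -> S
  P4: A <- Q <- L -> P -> S
  P5: A <- Q <- P -> T -> S
  P6: A <- Q <- P -> S
That exhausts the simple backdoor paths. Count: 6.

6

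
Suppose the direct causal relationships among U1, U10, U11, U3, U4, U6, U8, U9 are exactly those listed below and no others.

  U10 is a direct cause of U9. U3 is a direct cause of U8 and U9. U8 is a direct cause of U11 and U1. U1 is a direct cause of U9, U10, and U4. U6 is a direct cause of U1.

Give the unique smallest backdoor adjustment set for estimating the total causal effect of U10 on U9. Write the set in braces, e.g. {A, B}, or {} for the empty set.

{U1}

Variables eligible for adjustment (non-descendants of U10, excluding U10 and U9): {U1, U11, U3, U4, U6, U8}.
Backdoor paths from U10 to U9:
  P1: U10 <- U1 <- U8 <- U3 -> U9
  P2: U10 <- U1 -> U9
The empty set is not sufficient: P1 (U10 <- U1 <- U8 <- U3 -> U9) has no collider blocking it and no conditioned non-collider, so it is open.
Try {U1}:
  P1: blocked at chain node U1 ∈ conditioning set.
  P2: blocked at fork node U1 ∈ conditioning set.
{U1} contains no descendant of U10 and blocks every backdoor path.
No other singleton works — e.g. {U3} leaves P2 open — so {U1} is the unique smallest valid adjustment set.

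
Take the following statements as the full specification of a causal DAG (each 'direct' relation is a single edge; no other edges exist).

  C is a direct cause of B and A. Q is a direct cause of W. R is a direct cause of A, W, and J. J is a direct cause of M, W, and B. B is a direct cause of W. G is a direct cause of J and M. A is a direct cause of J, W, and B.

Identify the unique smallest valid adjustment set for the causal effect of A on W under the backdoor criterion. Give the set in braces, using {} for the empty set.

Variables eligible for adjustment (non-descendants of A, excluding A and W): {C, G, Q, R}.
Backdoor paths from A to W:
  P1: A <- C -> B <- J <- R -> W
  P2: A <- C -> B <- J -> W
  P3: A <- C -> B -> W
  P4: A <- R -> J -> B -> W
  P5: A <- R -> J -> W
  P6: A <- R -> W
The empty set is not sufficient: P3 (A <- C -> B -> W) has no collider blocking it and no conditioned non-collider, so it is open.
Try {C, R}:
  P1: blocked at fork node C ∈ conditioning set.
  P2: blocked at fork node C ∈ conditioning set.
  P3: blocked at fork node C ∈ conditioning set.
  P4: blocked at fork node R ∈ conditioning set.
  P5: blocked at fork node R ∈ conditioning set.
  P6: blocked at fork node R ∈ conditioning set.
{C, R} contains no descendant of A and blocks every backdoor path.
Every element of {C, R} is needed (dropping C leaves P3 open; dropping R leaves P4 open), so no proper subset is valid.
Among all size-2 subsets of the eligible variables, only {C, R} blocks every backdoor path, so it is the unique smallest valid adjustment set.

{C, R}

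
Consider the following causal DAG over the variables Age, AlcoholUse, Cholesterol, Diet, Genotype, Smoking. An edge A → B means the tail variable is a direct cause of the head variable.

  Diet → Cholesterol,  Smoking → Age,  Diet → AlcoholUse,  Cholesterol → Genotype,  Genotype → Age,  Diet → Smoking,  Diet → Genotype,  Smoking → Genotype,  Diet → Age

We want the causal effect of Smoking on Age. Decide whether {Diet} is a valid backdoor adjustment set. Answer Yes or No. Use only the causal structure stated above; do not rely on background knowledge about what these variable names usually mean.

Yes

Backdoor paths from Smoking to Age (paths whose first edge points into Smoking):
  P1: Smoking <- Diet -> Cholesterol -> Genotype -> Age
  P2: Smoking <- Diet -> Genotype -> Age
  P3: Smoking <- Diet -> Age
Condition 1 (no descendant of Smoking in the set): holds — descendants of Smoking are {Age, Genotype}; none are in {Diet}.
Condition 2 (every backdoor path blocked by {Diet}):
  P1: blocked at fork node Diet ∈ conditioning set.
  P2: blocked at fork node Diet ∈ conditioning set.
  P3: blocked at fork node Diet ∈ conditioning set.
{Diet} satisfies the backdoor criterion.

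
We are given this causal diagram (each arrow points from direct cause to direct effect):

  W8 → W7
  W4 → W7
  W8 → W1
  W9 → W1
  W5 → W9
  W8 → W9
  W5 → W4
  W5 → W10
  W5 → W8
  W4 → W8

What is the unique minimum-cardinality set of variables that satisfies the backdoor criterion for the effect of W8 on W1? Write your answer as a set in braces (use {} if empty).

Variables eligible for adjustment (non-descendants of W8, excluding W8 and W1): {W10, W4, W5}.
Backdoor paths from W8 to W1:
  P1: W8 <- W5 -> W9 -> W1
  P2: W8 <- W4 <- W5 -> W9 -> W1
The empty set is not sufficient: P1 (W8 <- W5 -> W9 -> W1) has no collider blocking it and no conditioned non-collider, so it is open.
Try {W5}:
  P1: blocked at fork node W5 ∈ conditioning set.
  P2: blocked at fork node W5 ∈ conditioning set.
{W5} contains no descendant of W8 and blocks every backdoor path.
No other singleton works — e.g. {W4} leaves P1 open — so {W5} is the unique smallest valid adjustment set.

{W5}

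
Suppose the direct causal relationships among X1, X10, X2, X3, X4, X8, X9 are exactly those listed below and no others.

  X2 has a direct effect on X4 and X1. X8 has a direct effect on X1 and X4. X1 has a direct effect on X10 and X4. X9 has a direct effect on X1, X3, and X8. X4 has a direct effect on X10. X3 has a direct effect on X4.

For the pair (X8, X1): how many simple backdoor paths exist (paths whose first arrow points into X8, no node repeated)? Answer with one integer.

4

A backdoor path from X8 to X1 is any simple undirected path whose first edge points into X8 (i.e. leaves X8 via a parent).
Parents of X8: {X9}.
Enumerating:
  P1: X8 <- X9 -> X3 -> X4 <- X2 -> X1
  P2: X8 <- X9 -> X3 -> X4 <- X1
  P3: X8 <- X9 -> X3 -> X4 -> X10 <- X1
  P4: X8 <- X9 -> X1
That exhausts the simple backdoor paths. Count: 4.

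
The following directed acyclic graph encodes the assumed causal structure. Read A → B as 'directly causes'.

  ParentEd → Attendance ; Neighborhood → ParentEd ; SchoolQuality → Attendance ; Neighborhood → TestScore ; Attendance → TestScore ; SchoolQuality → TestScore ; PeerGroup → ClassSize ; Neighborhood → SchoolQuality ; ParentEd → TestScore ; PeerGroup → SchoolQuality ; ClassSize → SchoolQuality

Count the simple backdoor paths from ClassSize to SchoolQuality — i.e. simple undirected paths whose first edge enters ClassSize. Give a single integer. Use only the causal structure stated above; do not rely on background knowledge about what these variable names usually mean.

1

A backdoor path from ClassSize to SchoolQuality is any simple undirected path whose first edge points into ClassSize (i.e. leaves ClassSize via a parent).
Parents of ClassSize: {PeerGroup}.
Enumerating:
  P1: ClassSize <- PeerGroup -> SchoolQuality
That exhausts the simple backdoor paths. Count: 1.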